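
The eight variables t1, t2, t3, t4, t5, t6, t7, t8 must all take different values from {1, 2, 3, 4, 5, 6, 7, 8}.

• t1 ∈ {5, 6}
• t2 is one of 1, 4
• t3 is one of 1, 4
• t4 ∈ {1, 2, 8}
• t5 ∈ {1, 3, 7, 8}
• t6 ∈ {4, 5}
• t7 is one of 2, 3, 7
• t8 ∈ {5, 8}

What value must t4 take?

The 8 variables together cover exactly {1, 2, 3, 4, 5, 6, 7, 8} — 8 values for 8 variables — and 6 appears only in t1's list, so t1 = 6.
t2 and t3 between them cover only {1, 4} — a naked pair. Remove those values from t4, t5, t6.
t6 must be 5 (only option left). Eliminate 5 elsewhere: t8.
t8's domain is down to {8}, so t8 = 8. Eliminate 8 elsewhere: t4, t5.
So t4 = 2.

2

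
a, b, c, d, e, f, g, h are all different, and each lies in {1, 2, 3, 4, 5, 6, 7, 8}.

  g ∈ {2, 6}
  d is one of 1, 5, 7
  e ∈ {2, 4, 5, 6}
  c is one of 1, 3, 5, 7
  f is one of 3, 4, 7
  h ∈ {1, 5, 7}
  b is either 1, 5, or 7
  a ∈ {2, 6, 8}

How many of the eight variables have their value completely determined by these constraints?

3

The 8 variables draw from only 8 values {1, 2, 3, 4, 5, 6, 7, 8}, so each is used; only a can be 8, hence a = 8.
The 3 variables b, d, h are confined to {1, 5, 7}, which locks those values in; drop them from c, e, f.
c's domain is down to {3}, so c = 3. So f can't be 3.
f has just one choice, so f = 4. Eliminate 4 elsewhere: e.
Determined: a=8, c=3, f=4. The other variables each still have more than one consistent value. That makes 3.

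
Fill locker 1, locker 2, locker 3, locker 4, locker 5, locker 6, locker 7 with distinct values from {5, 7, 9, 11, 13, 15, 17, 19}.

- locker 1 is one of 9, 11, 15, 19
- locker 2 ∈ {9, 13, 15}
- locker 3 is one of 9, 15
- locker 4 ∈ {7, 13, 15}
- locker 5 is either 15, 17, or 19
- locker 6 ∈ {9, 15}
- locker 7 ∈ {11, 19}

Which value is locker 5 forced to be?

The 7 variables together cover exactly {7, 9, 11, 13, 15, 17, 19} — 7 values for 7 variables — and 7 appears only in locker 4's list, so locker 4 = 7.
Among the 6 still-open variables, 13 fits only locker 2 (and all 6 values in {9, 11, 13, 15, 17, 19} must be used), so locker 2 = 13.
Among the 5 still-open variables, 17 fits only locker 5 (and all 5 values in {9, 11, 15, 17, 19} must be used), so locker 5 = 17.

17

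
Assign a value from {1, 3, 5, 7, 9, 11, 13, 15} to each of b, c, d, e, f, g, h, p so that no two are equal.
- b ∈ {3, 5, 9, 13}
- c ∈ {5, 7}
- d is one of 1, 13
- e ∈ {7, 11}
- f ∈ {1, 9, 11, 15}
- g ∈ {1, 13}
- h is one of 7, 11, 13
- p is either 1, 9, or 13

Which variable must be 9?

p

The 8 variables together cover exactly {1, 3, 5, 7, 9, 11, 13, 15} — 8 values for 8 variables — and 3 appears only in b's list, so b = 3.
The 7 still-open variables draw from only 7 values {1, 5, 7, 9, 11, 13, 15}, so each is used; only c can be 5, hence c = 5.
The 6 still-open variables together cover exactly {1, 7, 9, 11, 13, 15} — 6 values for 6 variables — and 15 appears only in f's list, so f = 15.
The 5 still-open variables together cover exactly {1, 7, 9, 11, 13} — 5 values for 5 variables — and 9 appears only in p's list, so p = 9.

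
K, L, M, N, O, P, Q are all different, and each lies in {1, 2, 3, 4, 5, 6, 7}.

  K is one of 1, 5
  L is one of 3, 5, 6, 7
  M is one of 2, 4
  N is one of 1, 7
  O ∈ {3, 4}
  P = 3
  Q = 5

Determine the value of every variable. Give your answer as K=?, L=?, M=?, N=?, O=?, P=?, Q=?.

K=1, L=6, M=2, N=7, O=4, P=3, Q=5

P's domain is down to {3}, so P = 3. Strike 3 from L, O.
Q's domain is down to {5}, so Q = 5. So K, L can't be 5.
K's domain is down to {1}, so K = 1. Eliminate 1 elsewhere: N.
N has just one choice, so N = 7. So L can't be 7.
That leaves O = 4. So M can't be 4.
L must be 6 (only option left).
That leaves M = 2.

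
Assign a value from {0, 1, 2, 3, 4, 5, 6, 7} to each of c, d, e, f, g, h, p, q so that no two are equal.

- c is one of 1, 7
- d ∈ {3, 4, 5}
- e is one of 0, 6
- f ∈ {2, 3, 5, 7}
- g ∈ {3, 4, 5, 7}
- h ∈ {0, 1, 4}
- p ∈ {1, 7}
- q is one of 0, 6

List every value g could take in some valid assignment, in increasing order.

3, 5

Among the 8 variables, 2 fits only f (and all 8 values in {0, 1, 2, 3, 4, 5, 6, 7} must be used), so f = 2.
The 2 variables c and p are confined to {1, 7}, which locks those values in; drop them from g, h.
e and q between them cover only {0, 6} — a naked pair. Remove those values from h.
h must be 4 (only option left). Remove 4 from d, g.
No further eliminations apply; g can still be any of 3, 5.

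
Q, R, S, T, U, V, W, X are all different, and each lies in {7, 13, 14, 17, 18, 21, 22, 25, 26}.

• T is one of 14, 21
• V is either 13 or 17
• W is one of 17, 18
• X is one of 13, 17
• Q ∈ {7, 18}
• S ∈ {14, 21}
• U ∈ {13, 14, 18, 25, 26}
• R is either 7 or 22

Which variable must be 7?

S and T between them cover only {14, 21} — a naked pair. Remove those values from U.
V and X between them cover only {13, 17} — a naked pair. Remove those values from U, W.
W must be 18 (only option left). Eliminate 18 elsewhere: Q, U.
So 7 goes to Q.

Q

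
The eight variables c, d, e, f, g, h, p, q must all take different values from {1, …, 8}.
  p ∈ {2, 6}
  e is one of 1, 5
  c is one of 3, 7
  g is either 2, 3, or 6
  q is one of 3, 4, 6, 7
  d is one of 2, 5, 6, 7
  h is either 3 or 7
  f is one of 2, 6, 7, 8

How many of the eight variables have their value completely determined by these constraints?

4

Among the 8 variables, 1 fits only e (and all 8 values in {1, 2, 3, 4, 5, 6, 7, 8} must be used), so e = 1.
Among the 7 still-open variables, 4 fits only q (and all 7 values in {2, 3, 4, 5, 6, 7, 8} must be used), so q = 4.
Among the 6 still-open variables, 5 fits only d (and all 6 values in {2, 3, 5, 6, 7, 8} must be used), so d = 5.
The 5 still-open variables together cover exactly {2, 3, 6, 7, 8} — 5 values for 5 variables — and 8 appears only in f's list, so f = 8.
The 2 variables c and h are confined to {3, 7}, which locks those values in; drop them from g.
Determined: d=5, e=1, f=8, q=4. The other variables each still have more than one consistent value. That makes 4.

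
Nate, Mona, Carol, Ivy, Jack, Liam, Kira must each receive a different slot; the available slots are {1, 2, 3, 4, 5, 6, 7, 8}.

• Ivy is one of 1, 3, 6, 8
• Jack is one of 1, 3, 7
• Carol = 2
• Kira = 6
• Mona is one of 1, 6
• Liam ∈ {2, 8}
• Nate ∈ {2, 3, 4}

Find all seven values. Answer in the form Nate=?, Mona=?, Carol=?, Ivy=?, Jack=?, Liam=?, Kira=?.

Nate=4, Mona=1, Carol=2, Ivy=3, Jack=7, Liam=8, Kira=6

Carol has just one choice, so Carol = 2. Remove 2 from Nate, Liam.
Liam's domain is down to {8}, so Liam = 8. So Ivy can't be 8.
That leaves Kira = 6. Remove 6 from Mona, Ivy.
That leaves Mona = 1. Remove 1 from Ivy, Jack.
Ivy must be 3 (only option left). So Nate, Jack can't be 3.
That leaves Jack = 7.
Nate's domain is down to {4}, so Nate = 4.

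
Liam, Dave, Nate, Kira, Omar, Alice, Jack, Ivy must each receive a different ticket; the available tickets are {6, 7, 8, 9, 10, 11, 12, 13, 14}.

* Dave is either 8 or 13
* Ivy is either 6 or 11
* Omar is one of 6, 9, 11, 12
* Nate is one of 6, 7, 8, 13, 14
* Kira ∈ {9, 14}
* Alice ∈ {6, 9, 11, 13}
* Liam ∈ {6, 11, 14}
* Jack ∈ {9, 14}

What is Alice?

The 8 variables draw from only 8 values {6, 7, 8, 9, 11, 12, 13, 14}, so each is used; only Nate can be 7, hence Nate = 7.
Among the 7 still-open variables, 8 fits only Dave (and all 7 values in {6, 8, 9, 11, 12, 13, 14} must be used), so Dave = 8.
The 6 still-open variables draw from only 6 values {6, 9, 11, 12, 13, 14}, so each is used; only Omar can be 12, hence Omar = 12.
The 5 still-open variables draw from only 5 values {6, 9, 11, 13, 14}, so each is used; only Alice can be 13, hence Alice = 13.

13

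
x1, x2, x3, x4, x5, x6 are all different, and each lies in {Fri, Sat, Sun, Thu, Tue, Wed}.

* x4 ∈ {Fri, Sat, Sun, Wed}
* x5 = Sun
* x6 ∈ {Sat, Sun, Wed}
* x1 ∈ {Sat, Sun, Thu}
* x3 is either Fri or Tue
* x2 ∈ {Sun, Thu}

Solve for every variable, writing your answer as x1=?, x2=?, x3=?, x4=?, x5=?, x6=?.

x1=Sat, x2=Thu, x3=Tue, x4=Fri, x5=Sun, x6=Wed

x5 has just one choice, so x5 = Sun. Remove Sun from x1, x2, x4, x6.
x2 must be Thu (only option left). So x1 can't be Thu.
x1 has just one choice, so x1 = Sat. Remove Sat from x4, x6.
x6's domain is down to {Wed}, so x6 = Wed. So x4 can't be Wed.
That leaves x4 = Fri. Eliminate Fri elsewhere: x3.
That leaves x3 = Tue.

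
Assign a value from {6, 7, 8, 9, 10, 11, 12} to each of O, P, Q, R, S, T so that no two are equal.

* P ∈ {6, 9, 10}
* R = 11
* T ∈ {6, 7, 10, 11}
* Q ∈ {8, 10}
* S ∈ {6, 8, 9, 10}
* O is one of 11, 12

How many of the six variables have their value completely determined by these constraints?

2

R has just one choice, so R = 11. So O, T can't be 11.
O has just one choice, so O = 12.
Determined: O=12, R=11. The other variables each still have more than one consistent value. That makes 2.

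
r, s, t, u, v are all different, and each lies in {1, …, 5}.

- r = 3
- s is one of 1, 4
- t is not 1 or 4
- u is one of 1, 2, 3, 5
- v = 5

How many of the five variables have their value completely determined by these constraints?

r's domain is down to {3}, so r = 3. So t, u can't be 3.
v must be 5 (only option left). So t, u can't be 5.
t must be 2 (only option left). Strike 2 from u.
That leaves u = 1. Eliminate 1 elsewhere: s.
s's domain is down to {4}, so s = 4.
Every variable is fixed: r=3, s=4, t=2, u=1, v=5. That makes 5.

5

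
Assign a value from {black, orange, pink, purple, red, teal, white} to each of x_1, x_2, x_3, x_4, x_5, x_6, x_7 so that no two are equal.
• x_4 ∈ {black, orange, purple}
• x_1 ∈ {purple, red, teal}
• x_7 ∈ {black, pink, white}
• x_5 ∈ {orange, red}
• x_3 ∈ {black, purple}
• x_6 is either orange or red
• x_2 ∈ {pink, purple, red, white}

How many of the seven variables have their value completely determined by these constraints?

Among the 7 variables, teal fits only x_1 (and all 7 values in {black, orange, pink, purple, red, teal, white} must be used), so x_1 = teal.
The 2 variables x_5 and x_6 are confined to {orange, red}, which locks those values in; drop them from x_2, x_4.
x_3 and x_4 between them cover only {black, purple} — a naked pair. Remove those values from x_2, x_7.
Determined: x_1=teal. The other variables each still have more than one consistent value. That makes 1.

1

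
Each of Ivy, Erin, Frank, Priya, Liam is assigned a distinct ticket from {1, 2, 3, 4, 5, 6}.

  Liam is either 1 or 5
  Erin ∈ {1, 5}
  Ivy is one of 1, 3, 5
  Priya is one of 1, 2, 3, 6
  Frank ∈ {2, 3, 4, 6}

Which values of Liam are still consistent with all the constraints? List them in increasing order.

Erin and Liam between them cover only {1, 5} — a naked pair. Remove those values from Ivy, Priya.
Ivy's domain is down to {3}, so Ivy = 3. Eliminate 3 elsewhere: Frank, Priya.
No further eliminations apply; Liam can still be any of 1, 5.

1, 5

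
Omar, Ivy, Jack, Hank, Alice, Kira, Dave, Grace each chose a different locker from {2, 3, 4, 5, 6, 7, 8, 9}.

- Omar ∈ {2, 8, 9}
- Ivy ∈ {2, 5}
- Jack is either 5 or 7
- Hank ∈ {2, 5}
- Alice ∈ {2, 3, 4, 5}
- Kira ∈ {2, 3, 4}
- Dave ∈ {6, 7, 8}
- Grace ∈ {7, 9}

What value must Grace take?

9

Among the 8 variables, 6 fits only Dave (and all 8 values in {2, 3, 4, 5, 6, 7, 8, 9} must be used), so Dave = 6.
Among the 7 still-open variables, 8 fits only Omar (and all 7 values in {2, 3, 4, 5, 7, 8, 9} must be used), so Omar = 8.
Among the 6 still-open variables, 9 fits only Grace (and all 6 values in {2, 3, 4, 5, 7, 9} must be used), so Grace = 9.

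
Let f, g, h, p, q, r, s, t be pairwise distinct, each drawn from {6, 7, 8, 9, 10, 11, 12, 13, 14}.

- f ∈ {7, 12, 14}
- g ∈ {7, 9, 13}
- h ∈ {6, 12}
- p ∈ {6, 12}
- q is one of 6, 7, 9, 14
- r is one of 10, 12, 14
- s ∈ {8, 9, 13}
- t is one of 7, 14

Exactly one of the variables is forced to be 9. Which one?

q

The 8 variables draw from only 8 values {6, 7, 8, 9, 10, 12, 13, 14}, so each is used; only s can be 8, hence s = 8.
The 7 still-open variables together cover exactly {6, 7, 9, 10, 12, 13, 14} — 7 values for 7 variables — and 10 appears only in r's list, so r = 10.
The 6 still-open variables together cover exactly {6, 7, 9, 12, 13, 14} — 6 values for 6 variables — and 13 appears only in g's list, so g = 13.
The 5 still-open variables draw from only 5 values {6, 7, 9, 12, 14}, so each is used; only q can be 9, hence q = 9.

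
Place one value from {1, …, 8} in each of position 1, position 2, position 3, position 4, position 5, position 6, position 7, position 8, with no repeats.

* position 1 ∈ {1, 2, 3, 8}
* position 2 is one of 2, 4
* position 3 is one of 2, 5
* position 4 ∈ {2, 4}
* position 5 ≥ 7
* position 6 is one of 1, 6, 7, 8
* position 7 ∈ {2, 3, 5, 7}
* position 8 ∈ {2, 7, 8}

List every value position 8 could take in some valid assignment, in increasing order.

7, 8

Among the 8 variables, 6 fits only position 6 (and all 8 values in {1, 2, 3, 4, 5, 6, 7, 8} must be used), so position 6 = 6.
The 7 still-open variables together cover exactly {1, 2, 3, 4, 5, 7, 8} — 7 values for 7 variables — and 1 appears only in position 1's list, so position 1 = 1.
Among the 6 still-open variables, 3 fits only position 7 (and all 6 values in {2, 3, 4, 5, 7, 8} must be used), so position 7 = 3.
The 5 still-open variables together cover exactly {2, 4, 5, 7, 8} — 5 values for 5 variables — and 5 appears only in position 3's list, so position 3 = 5.
The 2 variables position 2 and position 4 are confined to {2, 4}, which locks those values in; drop them from position 8.
No further eliminations apply; position 8 can still be any of 7, 8.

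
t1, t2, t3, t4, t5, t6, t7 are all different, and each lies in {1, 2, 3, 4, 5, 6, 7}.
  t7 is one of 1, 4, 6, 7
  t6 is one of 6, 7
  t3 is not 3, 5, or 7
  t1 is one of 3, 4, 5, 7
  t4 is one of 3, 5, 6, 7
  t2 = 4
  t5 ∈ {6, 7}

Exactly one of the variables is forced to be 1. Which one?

t2 must be 4 (only option left). Strike 4 from t1, t3, t7.
Among the 6 still-open variables, 2 fits only t3 (and all 6 values in {1, 2, 3, 5, 6, 7} must be used), so t3 = 2.
The 5 still-open variables together cover exactly {1, 3, 5, 6, 7} — 5 values for 5 variables — and 1 appears only in t7's list, so t7 = 1.

t7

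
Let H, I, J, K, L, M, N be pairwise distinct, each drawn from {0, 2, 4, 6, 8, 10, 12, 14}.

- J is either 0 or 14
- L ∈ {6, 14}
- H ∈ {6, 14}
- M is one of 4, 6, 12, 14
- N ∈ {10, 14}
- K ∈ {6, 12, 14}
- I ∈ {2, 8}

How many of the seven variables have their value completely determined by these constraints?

H and L share exactly the 2 values {6, 14}; by pigeonhole those values go to them, so strike 6, 14 from J, K, M, N.
J must be 0 (only option left).
K has just one choice, so K = 12. So M can't be 12.
That leaves M = 4.
That leaves N = 10.
Determined: J=0, K=12, M=4, N=10. The other variables each still have more than one consistent value. That makes 4.

4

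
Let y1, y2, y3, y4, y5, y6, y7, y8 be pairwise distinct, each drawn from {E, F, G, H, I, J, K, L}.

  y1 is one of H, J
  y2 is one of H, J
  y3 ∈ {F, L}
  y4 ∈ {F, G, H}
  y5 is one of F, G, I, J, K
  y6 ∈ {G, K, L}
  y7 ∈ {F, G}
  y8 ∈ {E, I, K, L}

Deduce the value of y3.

L

The 8 variables together cover exactly {E, F, G, H, I, J, K, L} — 8 values for 8 variables — and E appears only in y8's list, so y8 = E.
Among the 7 still-open variables, I fits only y5 (and all 7 values in {F, G, H, I, J, K, L} must be used), so y5 = I.
Among the 6 still-open variables, K fits only y6 (and all 6 values in {F, G, H, J, K, L} must be used), so y6 = K.
The 5 still-open variables together cover exactly {F, G, H, J, L} — 5 values for 5 variables — and L appears only in y3's list, so y3 = L.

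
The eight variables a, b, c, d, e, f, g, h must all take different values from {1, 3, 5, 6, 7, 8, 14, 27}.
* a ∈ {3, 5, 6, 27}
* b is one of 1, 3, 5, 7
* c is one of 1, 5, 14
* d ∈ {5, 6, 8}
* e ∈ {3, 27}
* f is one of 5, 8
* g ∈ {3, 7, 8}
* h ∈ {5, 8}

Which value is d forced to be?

6

Among the 8 variables, 14 fits only c (and all 8 values in {1, 3, 5, 6, 7, 8, 14, 27} must be used), so c = 14.
The 7 still-open variables draw from only 7 values {1, 3, 5, 6, 7, 8, 27}, so each is used; only b can be 1, hence b = 1.
Among the 6 still-open variables, 7 fits only g (and all 6 values in {3, 5, 6, 7, 8, 27} must be used), so g = 7.
f and h share exactly the 2 values {5, 8}; by pigeonhole those values go to them, so strike 5, 8 from a, d.
So d = 6.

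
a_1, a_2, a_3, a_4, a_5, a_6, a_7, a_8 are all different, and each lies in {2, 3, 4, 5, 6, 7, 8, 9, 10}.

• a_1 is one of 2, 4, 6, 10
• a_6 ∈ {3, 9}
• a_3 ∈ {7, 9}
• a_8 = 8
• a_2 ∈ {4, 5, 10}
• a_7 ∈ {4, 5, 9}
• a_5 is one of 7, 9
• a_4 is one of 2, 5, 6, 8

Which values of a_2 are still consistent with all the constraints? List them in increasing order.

a_8 must be 8 (only option left). Strike 8 from a_4.
a_3 and a_5 between them cover only {7, 9} — a naked pair. Remove those values from a_6, a_7.
a_6's domain is down to {3}, so a_6 = 3.
No further eliminations apply; a_2 can still be any of 4, 5, 10.

4, 5, 10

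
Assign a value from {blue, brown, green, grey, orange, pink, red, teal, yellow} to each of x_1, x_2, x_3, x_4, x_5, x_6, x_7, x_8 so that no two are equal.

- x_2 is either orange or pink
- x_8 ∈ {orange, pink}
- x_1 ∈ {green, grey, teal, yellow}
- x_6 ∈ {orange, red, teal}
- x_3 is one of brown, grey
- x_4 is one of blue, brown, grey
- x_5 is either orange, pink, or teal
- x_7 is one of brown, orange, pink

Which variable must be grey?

x_2 and x_8 between them cover only {orange, pink} — a naked pair. Remove those values from x_5, x_6, x_7.
x_5 has just one choice, so x_5 = teal. So x_1, x_6 can't be teal.
x_6 has just one choice, so x_6 = red.
That leaves x_7 = brown. Strike brown from x_3, x_4.
So grey goes to x_3.

x_3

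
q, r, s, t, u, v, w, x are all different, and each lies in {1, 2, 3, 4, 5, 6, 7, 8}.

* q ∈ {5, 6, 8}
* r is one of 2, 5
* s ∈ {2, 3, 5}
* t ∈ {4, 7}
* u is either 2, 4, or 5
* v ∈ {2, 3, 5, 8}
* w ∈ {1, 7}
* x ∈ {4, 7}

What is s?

Among the 8 variables, 1 fits only w (and all 8 values in {1, 2, 3, 4, 5, 6, 7, 8} must be used), so w = 1.
The 7 still-open variables together cover exactly {2, 3, 4, 5, 6, 7, 8} — 7 values for 7 variables — and 6 appears only in q's list, so q = 6.
The 6 still-open variables draw from only 6 values {2, 3, 4, 5, 7, 8}, so each is used; only v can be 8, hence v = 8.
Among the 5 still-open variables, 3 fits only s (and all 5 values in {2, 3, 4, 5, 7} must be used), so s = 3.

3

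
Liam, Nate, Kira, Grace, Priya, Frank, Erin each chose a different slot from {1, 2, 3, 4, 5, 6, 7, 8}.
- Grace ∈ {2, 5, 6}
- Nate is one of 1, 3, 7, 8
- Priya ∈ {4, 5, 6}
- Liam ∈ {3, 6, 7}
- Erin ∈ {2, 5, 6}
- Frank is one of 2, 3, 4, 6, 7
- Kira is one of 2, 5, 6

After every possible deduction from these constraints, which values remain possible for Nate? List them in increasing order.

Kira, Grace, Erin share exactly the 3 values {2, 5, 6}; by pigeonhole those values go to them, so strike 2, 5, 6 from Liam, Priya, Frank.
That leaves Priya = 4. Eliminate 4 elsewhere: Frank.
Liam and Frank between them cover only {3, 7} — a naked pair. Remove those values from Nate.
No further eliminations apply; Nate can still be any of 1, 8.

1, 8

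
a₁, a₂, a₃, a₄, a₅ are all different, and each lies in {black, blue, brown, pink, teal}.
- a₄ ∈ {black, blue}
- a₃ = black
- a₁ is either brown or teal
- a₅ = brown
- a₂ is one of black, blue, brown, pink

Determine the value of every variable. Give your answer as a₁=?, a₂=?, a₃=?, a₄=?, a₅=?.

a₃'s domain is down to {black}, so a₃ = black. Strike black from a₂, a₄.
a₄ must be blue (only option left). Strike blue from a₂.
a₅ must be brown (only option left). Strike brown from a₁, a₂.
That leaves a₁ = teal.
a₂ has just one choice, so a₂ = pink.

a₁=teal, a₂=pink, a₃=black, a₄=blue, a₅=brown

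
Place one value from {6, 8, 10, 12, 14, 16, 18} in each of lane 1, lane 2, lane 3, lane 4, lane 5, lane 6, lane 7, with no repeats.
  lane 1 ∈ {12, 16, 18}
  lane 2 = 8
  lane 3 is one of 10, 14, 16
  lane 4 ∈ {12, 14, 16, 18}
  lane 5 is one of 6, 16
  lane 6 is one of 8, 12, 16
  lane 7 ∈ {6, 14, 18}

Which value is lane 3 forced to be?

lane 2 must be 8 (only option left). Remove 8 from lane 6.
The 6 still-open variables together cover exactly {6, 10, 12, 14, 16, 18} — 6 values for 6 variables — and 10 appears only in lane 3's list, so lane 3 = 10.

10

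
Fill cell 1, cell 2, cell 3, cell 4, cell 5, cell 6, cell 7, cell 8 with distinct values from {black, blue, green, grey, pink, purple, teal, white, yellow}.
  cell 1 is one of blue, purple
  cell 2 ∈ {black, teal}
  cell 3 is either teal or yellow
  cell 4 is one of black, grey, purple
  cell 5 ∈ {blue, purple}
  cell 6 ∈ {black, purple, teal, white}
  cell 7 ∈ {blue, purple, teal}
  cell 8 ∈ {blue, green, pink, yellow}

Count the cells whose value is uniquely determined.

cell 1 and cell 5 share exactly the 2 values {blue, purple}; by pigeonhole those values go to them, so strike blue, purple from cell 4, cell 6, cell 7, cell 8.
That leaves cell 7 = teal. So cell 2, cell 3, cell 6 can't be teal.
cell 2's domain is down to {black}, so cell 2 = black. Eliminate black elsewhere: cell 4, cell 6.
cell 3's domain is down to {yellow}, so cell 3 = yellow. Strike yellow from cell 8.
cell 4's domain is down to {grey}, so cell 4 = grey.
That leaves cell 6 = white.
Determined: cell 2=black, cell 3=yellow, cell 4=grey, cell 6=white, cell 7=teal. The other cells each still have more than one consistent value. That makes 5.

5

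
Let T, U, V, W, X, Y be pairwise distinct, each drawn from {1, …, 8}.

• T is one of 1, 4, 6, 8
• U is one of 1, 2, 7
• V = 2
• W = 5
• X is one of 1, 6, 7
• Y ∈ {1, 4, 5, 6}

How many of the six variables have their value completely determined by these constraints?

2

V must be 2 (only option left). Remove 2 from U.
That leaves W = 5. Remove 5 from Y.
Determined: V=2, W=5. The other variables each still have more than one consistent value. That makes 2.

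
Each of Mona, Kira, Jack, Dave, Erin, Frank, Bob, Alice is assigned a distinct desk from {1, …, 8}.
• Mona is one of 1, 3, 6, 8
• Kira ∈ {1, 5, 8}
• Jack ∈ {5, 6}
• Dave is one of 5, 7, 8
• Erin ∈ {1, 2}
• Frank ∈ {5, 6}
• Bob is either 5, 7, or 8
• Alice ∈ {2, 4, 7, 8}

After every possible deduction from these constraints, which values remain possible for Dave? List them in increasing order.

7, 8

The 8 variables together cover exactly {1, 2, 3, 4, 5, 6, 7, 8} — 8 values for 8 variables — and 3 appears only in Mona's list, so Mona = 3.
The 7 still-open variables draw from only 7 values {1, 2, 4, 5, 6, 7, 8}, so each is used; only Alice can be 4, hence Alice = 4.
The 6 still-open variables together cover exactly {1, 2, 5, 6, 7, 8} — 6 values for 6 variables — and 2 appears only in Erin's list, so Erin = 2.
The 5 still-open variables together cover exactly {1, 5, 6, 7, 8} — 5 values for 5 variables — and 1 appears only in Kira's list, so Kira = 1.
Jack and Frank share exactly the 2 values {5, 6}; by pigeonhole those values go to them, so strike 5, 6 from Dave, Bob.
No further eliminations apply; Dave can still be any of 7, 8.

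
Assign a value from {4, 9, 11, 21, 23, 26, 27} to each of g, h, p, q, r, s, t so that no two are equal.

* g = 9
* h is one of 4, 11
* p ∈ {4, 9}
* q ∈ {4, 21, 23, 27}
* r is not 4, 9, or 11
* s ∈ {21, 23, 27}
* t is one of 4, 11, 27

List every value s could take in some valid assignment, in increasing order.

21, 23

g's domain is down to {9}, so g = 9. Eliminate 9 elsewhere: p.
That leaves p = 4. Eliminate 4 elsewhere: h, q, t.
h's domain is down to {11}, so h = 11. Strike 11 from t.
t's domain is down to {27}, so t = 27. Strike 27 from q, r, s.
The 3 still-open variables together cover exactly {21, 23, 26} — 3 values for 3 variables — and 26 appears only in r's list, so r = 26.
No further eliminations apply; s can still be any of 21, 23.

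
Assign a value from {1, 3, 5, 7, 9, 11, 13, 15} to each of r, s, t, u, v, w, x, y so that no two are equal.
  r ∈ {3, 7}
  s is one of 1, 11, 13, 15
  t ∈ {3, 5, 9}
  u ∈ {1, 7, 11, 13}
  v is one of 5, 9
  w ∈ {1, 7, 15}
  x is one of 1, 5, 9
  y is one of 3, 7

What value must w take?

15

r and y share exactly the 2 values {3, 7}; by pigeonhole those values go to them, so strike 3, 7 from t, u, w.
t and v share exactly the 2 values {5, 9}; by pigeonhole those values go to them, so strike 5, 9 from x.
x has just one choice, so x = 1. So s, u, w can't be 1.
So w = 15.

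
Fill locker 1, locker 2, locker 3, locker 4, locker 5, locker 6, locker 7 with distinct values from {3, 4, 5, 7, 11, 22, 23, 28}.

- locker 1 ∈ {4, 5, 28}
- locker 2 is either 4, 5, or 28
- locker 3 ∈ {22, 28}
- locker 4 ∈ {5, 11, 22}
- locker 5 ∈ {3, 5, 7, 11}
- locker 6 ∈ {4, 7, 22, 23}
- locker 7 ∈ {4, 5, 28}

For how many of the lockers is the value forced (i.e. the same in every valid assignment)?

2

locker 1, locker 2, locker 7 between them cover only {4, 5, 28} — a naked triple. Remove those values from locker 3, locker 4, locker 5, locker 6.
locker 3's domain is down to {22}, so locker 3 = 22. Eliminate 22 elsewhere: locker 4, locker 6.
locker 4's domain is down to {11}, so locker 4 = 11. Strike 11 from locker 5.
Determined: locker 3=22, locker 4=11. The other lockers each still have more than one consistent value. That makes 2.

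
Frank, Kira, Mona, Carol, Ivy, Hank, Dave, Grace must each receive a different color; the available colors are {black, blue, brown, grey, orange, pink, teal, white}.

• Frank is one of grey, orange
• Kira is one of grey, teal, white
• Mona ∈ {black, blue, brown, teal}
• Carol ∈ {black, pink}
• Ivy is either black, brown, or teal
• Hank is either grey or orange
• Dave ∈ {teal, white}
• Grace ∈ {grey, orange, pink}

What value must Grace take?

The 8 variables draw from only 8 values {black, blue, brown, grey, orange, pink, teal, white}, so each is used; only Mona can be blue, hence Mona = blue.
The 7 still-open variables draw from only 7 values {black, brown, grey, orange, pink, teal, white}, so each is used; only Ivy can be brown, hence Ivy = brown.
Among the 6 still-open variables, black fits only Carol (and all 6 values in {black, grey, orange, pink, teal, white} must be used), so Carol = black.
The 5 still-open variables together cover exactly {grey, orange, pink, teal, white} — 5 values for 5 variables — and pink appears only in Grace's list, so Grace = pink.

pink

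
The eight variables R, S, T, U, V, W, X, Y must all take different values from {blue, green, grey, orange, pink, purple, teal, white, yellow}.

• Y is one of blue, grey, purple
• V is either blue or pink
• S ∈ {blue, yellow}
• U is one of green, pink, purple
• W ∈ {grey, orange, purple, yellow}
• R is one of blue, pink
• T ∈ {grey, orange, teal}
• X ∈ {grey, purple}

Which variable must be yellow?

S

The 8 variables together cover exactly {blue, green, grey, orange, pink, purple, teal, yellow} — 8 values for 8 variables — and green appears only in U's list, so U = green.
The 7 still-open variables draw from only 7 values {blue, grey, orange, pink, purple, teal, yellow}, so each is used; only T can be teal, hence T = teal.
Among the 6 still-open variables, orange fits only W (and all 6 values in {blue, grey, orange, pink, purple, yellow} must be used), so W = orange.
The 5 still-open variables together cover exactly {blue, grey, pink, purple, yellow} — 5 values for 5 variables — and yellow appears only in S's list, so S = yellow.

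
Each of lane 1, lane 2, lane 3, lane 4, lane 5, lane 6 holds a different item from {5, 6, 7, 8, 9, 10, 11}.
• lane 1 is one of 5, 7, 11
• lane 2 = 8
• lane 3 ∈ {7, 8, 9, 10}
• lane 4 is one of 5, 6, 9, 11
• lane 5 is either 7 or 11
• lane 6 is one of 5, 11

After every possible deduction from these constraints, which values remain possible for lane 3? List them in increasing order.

9, 10

lane 2 has just one choice, so lane 2 = 8. Strike 8 from lane 3.
The 3 variables lane 1, lane 5, lane 6 are confined to {5, 7, 11}, which locks those values in; drop them from lane 3, lane 4.
No further eliminations apply; lane 3 can still be any of 9, 10.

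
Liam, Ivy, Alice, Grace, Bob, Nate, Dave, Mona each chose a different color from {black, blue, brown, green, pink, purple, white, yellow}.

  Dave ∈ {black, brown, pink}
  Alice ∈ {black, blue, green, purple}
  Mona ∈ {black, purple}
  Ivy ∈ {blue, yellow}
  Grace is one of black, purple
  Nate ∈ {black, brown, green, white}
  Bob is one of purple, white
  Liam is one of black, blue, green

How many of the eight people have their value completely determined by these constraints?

4

The 8 variables together cover exactly {black, blue, brown, green, pink, purple, white, yellow} — 8 values for 8 variables — and pink appears only in Dave's list, so Dave = pink.
The 7 still-open variables draw from only 7 values {black, blue, brown, green, purple, white, yellow}, so each is used; only Nate can be brown, hence Nate = brown.
The 6 still-open variables together cover exactly {black, blue, green, purple, white, yellow} — 6 values for 6 variables — and white appears only in Bob's list, so Bob = white.
The 5 still-open variables together cover exactly {black, blue, green, purple, yellow} — 5 values for 5 variables — and yellow appears only in Ivy's list, so Ivy = yellow.
Grace and Mona share exactly the 2 values {black, purple}; by pigeonhole those values go to them, so strike black, purple from Liam, Alice.
Determined: Ivy=yellow, Bob=white, Nate=brown, Dave=pink. The other people each still have more than one consistent value. That makes 4.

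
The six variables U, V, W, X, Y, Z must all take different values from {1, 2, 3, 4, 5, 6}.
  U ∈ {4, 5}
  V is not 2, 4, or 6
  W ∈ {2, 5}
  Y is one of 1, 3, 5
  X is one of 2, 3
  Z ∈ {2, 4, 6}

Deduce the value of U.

The 6 variables together cover exactly {1, 2, 3, 4, 5, 6} — 6 values for 6 variables — and 6 appears only in Z's list, so Z = 6.
The 5 still-open variables draw from only 5 values {1, 2, 3, 4, 5}, so each is used; only U can be 4, hence U = 4.

4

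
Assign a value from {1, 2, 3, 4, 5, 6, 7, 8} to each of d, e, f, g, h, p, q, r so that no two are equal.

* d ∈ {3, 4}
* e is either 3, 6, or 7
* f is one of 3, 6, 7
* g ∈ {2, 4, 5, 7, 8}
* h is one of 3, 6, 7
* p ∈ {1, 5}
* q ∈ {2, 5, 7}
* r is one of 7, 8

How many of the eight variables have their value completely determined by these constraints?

Among the 8 variables, 1 fits only p (and all 8 values in {1, 2, 3, 4, 5, 6, 7, 8} must be used), so p = 1.
The 3 variables e, f, h are confined to {3, 6, 7}, which locks those values in; drop them from d, g, q, r.
d's domain is down to {4}, so d = 4. Eliminate 4 elsewhere: g.
r has just one choice, so r = 8. Remove 8 from g.
Determined: d=4, p=1, r=8. The other variables each still have more than one consistent value. That makes 3.

3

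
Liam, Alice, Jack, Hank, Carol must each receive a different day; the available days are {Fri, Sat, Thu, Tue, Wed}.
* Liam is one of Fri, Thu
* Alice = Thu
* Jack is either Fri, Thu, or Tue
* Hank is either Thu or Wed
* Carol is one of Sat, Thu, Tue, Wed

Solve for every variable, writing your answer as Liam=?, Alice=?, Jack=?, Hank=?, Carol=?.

Liam=Fri, Alice=Thu, Jack=Tue, Hank=Wed, Carol=Sat

Alice has just one choice, so Alice = Thu. Strike Thu from Liam, Jack, Hank, Carol.
That leaves Hank = Wed. Remove Wed from Carol.
Liam must be Fri (only option left). Strike Fri from Jack.
Jack must be Tue (only option left). Remove Tue from Carol.
Carol's domain is down to {Sat}, so Carol = Sat.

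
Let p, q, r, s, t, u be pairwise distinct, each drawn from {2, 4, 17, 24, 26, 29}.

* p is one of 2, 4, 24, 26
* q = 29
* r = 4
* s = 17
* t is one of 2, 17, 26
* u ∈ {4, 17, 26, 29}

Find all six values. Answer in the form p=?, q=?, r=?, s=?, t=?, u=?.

q has just one choice, so q = 29. Eliminate 29 elsewhere: u.
r must be 4 (only option left). Remove 4 from p, u.
s's domain is down to {17}, so s = 17. So t, u can't be 17.
u has just one choice, so u = 26. Strike 26 from p, t.
t has just one choice, so t = 2. Eliminate 2 elsewhere: p.
p's domain is down to {24}, so p = 24.

p=24, q=29, r=4, s=17, t=2, u=26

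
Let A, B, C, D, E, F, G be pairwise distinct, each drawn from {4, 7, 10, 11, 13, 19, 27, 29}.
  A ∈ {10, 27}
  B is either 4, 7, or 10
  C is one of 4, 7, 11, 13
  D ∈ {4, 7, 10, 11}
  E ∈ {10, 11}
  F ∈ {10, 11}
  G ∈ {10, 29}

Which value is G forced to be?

29

The 7 variables draw from only 7 values {4, 7, 10, 11, 13, 27, 29}, so each is used; only C can be 13, hence C = 13.
The 6 still-open variables together cover exactly {4, 7, 10, 11, 27, 29} — 6 values for 6 variables — and 27 appears only in A's list, so A = 27.
The 5 still-open variables together cover exactly {4, 7, 10, 11, 29} — 5 values for 5 variables — and 29 appears only in G's list, so G = 29.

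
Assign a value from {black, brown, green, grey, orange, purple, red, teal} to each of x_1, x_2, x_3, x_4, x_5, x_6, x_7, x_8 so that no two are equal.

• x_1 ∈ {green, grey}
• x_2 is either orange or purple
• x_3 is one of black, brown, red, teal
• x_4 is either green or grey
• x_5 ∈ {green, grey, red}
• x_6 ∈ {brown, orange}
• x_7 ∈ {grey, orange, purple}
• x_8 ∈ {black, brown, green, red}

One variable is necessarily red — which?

x_5

The 8 variables draw from only 8 values {black, brown, green, grey, orange, purple, red, teal}, so each is used; only x_3 can be teal, hence x_3 = teal.
The 7 still-open variables together cover exactly {black, brown, green, grey, orange, purple, red} — 7 values for 7 variables — and black appears only in x_8's list, so x_8 = black.
Among the 6 still-open variables, brown fits only x_6 (and all 6 values in {brown, green, grey, orange, purple, red} must be used), so x_6 = brown.
Among the 5 still-open variables, red fits only x_5 (and all 5 values in {green, grey, orange, purple, red} must be used), so x_5 = red.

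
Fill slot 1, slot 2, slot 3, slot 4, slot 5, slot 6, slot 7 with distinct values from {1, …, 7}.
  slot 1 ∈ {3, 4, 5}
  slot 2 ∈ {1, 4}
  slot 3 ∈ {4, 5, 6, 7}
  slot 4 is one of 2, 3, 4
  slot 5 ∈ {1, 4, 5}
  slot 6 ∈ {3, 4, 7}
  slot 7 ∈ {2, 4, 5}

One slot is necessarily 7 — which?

Among the 7 variables, 6 fits only slot 3 (and all 7 values in {1, 2, 3, 4, 5, 6, 7} must be used), so slot 3 = 6.
Among the 6 still-open variables, 7 fits only slot 6 (and all 6 values in {1, 2, 3, 4, 5, 7} must be used), so slot 6 = 7.

slot 6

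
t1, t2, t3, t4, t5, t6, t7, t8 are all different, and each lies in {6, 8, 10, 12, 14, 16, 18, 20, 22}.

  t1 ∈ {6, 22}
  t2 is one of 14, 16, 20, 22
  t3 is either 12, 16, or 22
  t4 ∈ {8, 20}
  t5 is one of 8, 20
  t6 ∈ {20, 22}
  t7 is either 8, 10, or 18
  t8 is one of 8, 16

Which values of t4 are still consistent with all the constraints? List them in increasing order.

8, 20

The 2 variables t4 and t5 are confined to {8, 20}, which locks those values in; drop them from t2, t6, t7, t8.
t6's domain is down to {22}, so t6 = 22. Strike 22 from t1, t2, t3.
t8's domain is down to {16}, so t8 = 16. Remove 16 from t2, t3.
t1's domain is down to {6}, so t1 = 6.
t2 must be 14 (only option left).
That leaves t3 = 12.
No further eliminations apply; t4 can still be any of 8, 20.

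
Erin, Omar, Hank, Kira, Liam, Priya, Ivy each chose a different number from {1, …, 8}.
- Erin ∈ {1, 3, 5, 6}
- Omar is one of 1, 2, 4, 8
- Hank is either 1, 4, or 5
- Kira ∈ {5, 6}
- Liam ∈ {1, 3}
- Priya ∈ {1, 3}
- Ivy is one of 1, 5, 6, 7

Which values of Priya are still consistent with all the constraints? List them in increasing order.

1, 3

Liam and Priya between them cover only {1, 3} — a naked pair. Remove those values from Erin, Omar, Hank, Ivy.
Erin and Kira between them cover only {5, 6} — a naked pair. Remove those values from Hank, Ivy.
Hank's domain is down to {4}, so Hank = 4. Remove 4 from Omar.
Ivy must be 7 (only option left).
No further eliminations apply; Priya can still be any of 1, 3.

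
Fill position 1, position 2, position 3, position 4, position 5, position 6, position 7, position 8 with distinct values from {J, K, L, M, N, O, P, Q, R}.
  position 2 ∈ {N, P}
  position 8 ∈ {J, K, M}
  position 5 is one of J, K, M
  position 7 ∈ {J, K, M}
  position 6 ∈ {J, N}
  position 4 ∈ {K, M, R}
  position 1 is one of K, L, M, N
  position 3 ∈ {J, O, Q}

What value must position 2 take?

P

The 3 variables position 5, position 7, position 8 are confined to {J, K, M}, which locks those values in; drop them from position 1, position 3, position 4, position 6.
position 4 must be R (only option left).
position 6's domain is down to {N}, so position 6 = N. Remove N from position 1, position 2.
So position 2 = P.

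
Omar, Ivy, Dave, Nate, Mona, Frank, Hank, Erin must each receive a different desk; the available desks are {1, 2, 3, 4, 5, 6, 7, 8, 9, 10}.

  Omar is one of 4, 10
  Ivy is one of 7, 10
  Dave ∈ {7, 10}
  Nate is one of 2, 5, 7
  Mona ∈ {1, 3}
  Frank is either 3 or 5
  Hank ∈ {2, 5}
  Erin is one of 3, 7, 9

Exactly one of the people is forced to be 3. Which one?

The 8 variables draw from only 8 values {1, 2, 3, 4, 5, 7, 9, 10}, so each is used; only Mona can be 1, hence Mona = 1.
The 7 still-open variables draw from only 7 values {2, 3, 4, 5, 7, 9, 10}, so each is used; only Omar can be 4, hence Omar = 4.
The 6 still-open variables draw from only 6 values {2, 3, 5, 7, 9, 10}, so each is used; only Erin can be 9, hence Erin = 9.
The 5 still-open variables draw from only 5 values {2, 3, 5, 7, 10}, so each is used; only Frank can be 3, hence Frank = 3.

Frank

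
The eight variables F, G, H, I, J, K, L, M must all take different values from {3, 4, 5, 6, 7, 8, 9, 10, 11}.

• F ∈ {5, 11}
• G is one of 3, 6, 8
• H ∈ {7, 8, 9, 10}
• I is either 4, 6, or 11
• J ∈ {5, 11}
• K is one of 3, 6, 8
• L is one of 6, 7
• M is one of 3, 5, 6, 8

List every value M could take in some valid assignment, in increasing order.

F and J share exactly the 2 values {5, 11}; by pigeonhole those values go to them, so strike 5, 11 from I, M.
G, K, M between them cover only {3, 6, 8} — a naked triple. Remove those values from H, I, L.
I must be 4 (only option left).
L must be 7 (only option left). Eliminate 7 elsewhere: H.
No further eliminations apply; M can still be any of 3, 6, 8.

3, 6, 8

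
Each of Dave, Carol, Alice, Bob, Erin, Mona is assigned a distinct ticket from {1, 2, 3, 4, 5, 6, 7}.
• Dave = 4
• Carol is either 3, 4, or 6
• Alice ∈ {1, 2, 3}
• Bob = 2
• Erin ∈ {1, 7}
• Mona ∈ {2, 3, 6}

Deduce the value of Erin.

Dave has just one choice, so Dave = 4. Eliminate 4 elsewhere: Carol.
Bob's domain is down to {2}, so Bob = 2. So Alice, Mona can't be 2.
The 4 still-open variables draw from only 4 values {1, 3, 6, 7}, so each is used; only Erin can be 7, hence Erin = 7.

7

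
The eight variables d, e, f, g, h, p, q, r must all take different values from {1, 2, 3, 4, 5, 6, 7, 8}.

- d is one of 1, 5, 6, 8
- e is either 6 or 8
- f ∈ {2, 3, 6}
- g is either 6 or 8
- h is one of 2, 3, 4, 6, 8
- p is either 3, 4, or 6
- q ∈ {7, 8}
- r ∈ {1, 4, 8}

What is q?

The 8 variables together cover exactly {1, 2, 3, 4, 5, 6, 7, 8} — 8 values for 8 variables — and 5 appears only in d's list, so d = 5.
Among the 7 still-open variables, 1 fits only r (and all 7 values in {1, 2, 3, 4, 6, 7, 8} must be used), so r = 1.
Among the 6 still-open variables, 7 fits only q (and all 6 values in {2, 3, 4, 6, 7, 8} must be used), so q = 7.

7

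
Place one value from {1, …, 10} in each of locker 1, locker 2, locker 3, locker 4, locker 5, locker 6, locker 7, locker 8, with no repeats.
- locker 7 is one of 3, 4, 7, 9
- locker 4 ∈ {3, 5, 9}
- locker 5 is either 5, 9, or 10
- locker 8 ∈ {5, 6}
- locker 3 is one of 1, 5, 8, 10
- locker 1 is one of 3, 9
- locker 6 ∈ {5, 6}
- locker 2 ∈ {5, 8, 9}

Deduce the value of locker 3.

locker 6 and locker 8 share exactly the 2 values {5, 6}; by pigeonhole those values go to them, so strike 5, 6 from locker 2, locker 3, locker 4, locker 5.
locker 1 and locker 4 share exactly the 2 values {3, 9}; by pigeonhole those values go to them, so strike 3, 9 from locker 2, locker 5, locker 7.
locker 2 has just one choice, so locker 2 = 8. So locker 3 can't be 8.
locker 5 must be 10 (only option left). So locker 3 can't be 10.
So locker 3 = 1.

1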